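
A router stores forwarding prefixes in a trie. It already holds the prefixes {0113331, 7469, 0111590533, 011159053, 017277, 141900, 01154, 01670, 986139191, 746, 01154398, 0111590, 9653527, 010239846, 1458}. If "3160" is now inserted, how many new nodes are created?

No existing word starts with "3", so every character of "3160" needs a new node.
4 − 0 = 4 new nodes.

4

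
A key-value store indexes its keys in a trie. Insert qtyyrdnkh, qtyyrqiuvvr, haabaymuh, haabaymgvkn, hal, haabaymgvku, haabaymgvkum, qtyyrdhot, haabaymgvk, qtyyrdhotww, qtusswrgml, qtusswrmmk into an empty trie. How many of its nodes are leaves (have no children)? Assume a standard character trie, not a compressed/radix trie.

9

A leaf is a node with no children — equivalently, the end of a word that is not a proper prefix of any other stored word.
Those words: "haabaymgvkn", "haabaymgvkum", "haabaymuh", "hal", "qtusswrgml", "qtusswrmmk", "qtyyrdhotww", "qtyyrdnkh", "qtyyrqiuvvr"
Leaf count: 9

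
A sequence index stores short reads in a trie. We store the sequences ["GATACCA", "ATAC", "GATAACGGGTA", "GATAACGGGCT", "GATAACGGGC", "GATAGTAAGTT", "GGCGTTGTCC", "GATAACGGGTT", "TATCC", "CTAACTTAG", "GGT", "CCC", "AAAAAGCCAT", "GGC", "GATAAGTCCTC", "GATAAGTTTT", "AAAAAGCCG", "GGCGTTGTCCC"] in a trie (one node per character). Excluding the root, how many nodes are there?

Count nodes per top-level branch (shared prefixes stored once):
  'A'-branch (AAAAAGCCAT, AAAAAGCCG, ATAC): 14 nodes
  'C'-branch (CCC, CTAACTTAG): 11 nodes
  'G'-branch (GATAACGGGC, GATAACGGGCT, GATAACGGGTA, GATAACGGGTT, GATAAGTCCTC, GATAAGTTTT, GATACCA, GATAGTAAGTT, GGC, GGCGTTGTCC, GGCGTTGTCCC, GGT): 44 nodes
  'T'-branch (TATCC): 5 nodes
Sum: 74

74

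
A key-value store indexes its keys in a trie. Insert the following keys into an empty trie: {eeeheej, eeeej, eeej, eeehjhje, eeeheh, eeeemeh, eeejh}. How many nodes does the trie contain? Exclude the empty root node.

19

Trace insertions, counting only characters that open a new branch:
  "eeeheej" → 7 new (e, e, e, h, e, e, j)
  "eeeej" → prefix "eee" already present; 2 new (e, j)
  "eeej" → prefix "eee" already present; 1 new (j)
  "eeehjhje" → prefix "eeeh" already present; 4 new (j, h, j, e)
  "eeeheh" → prefix "eeehe" already present; 1 new (h)
  "eeeemeh" → prefix "eeee" already present; 3 new (m, e, h)
  "eeejh" → prefix "eeej" already present; 1 new (h)
Total nodes = 7 + 2 + 1 + 4 + 1 + 3 + 1 = 19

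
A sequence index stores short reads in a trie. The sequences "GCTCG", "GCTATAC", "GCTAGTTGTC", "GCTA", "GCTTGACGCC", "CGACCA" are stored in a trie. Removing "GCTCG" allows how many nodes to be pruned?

2

A node on "GCTCG"'s path can go only if nothing else ends at it or branches off below it.
The suffix "CG" (2 nodes) is used only by "GCTCG"; the node for "GCT" still has the child "A", so pruning stops there.
Nodes removed: 2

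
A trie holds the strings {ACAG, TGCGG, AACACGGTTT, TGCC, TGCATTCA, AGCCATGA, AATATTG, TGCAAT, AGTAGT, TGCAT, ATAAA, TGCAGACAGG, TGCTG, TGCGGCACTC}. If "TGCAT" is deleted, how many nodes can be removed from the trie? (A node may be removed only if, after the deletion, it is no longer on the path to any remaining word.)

Walk "TGCAT" from the leaf back toward the root, removing each node that no remaining word uses.
Every node on "TGCAT" is still needed (e.g. by "TGCATTCA"), so nothing is freed.
Nodes removed: 0

0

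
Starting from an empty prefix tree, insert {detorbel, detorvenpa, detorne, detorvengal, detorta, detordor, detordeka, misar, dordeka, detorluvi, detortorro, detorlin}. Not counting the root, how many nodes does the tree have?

47

Insert word by word; a character creates a node only if that edge doesn't already exist:
  "detorbel" → 8 new (d, e, t, o, r, b, e, l)
  "detorvenpa" → prefix "detor" already present; 5 new (v, e, n, p, a)
  "detorne" → prefix "detor" already present; 2 new (n, e)
  "detorvengal" → prefix "detorven" already present; 3 new (g, a, l)
  "detorta" → prefix "detor" already present; 2 new (t, a)
  "detordor" → prefix "detor" already present; 3 new (d, o, r)
  "detordeka" → prefix "detord" already present; 3 new (e, k, a)
  "misar" → 5 new (m, i, s, a, r)
  "dordeka" → prefix "d" already present; 6 new (o, r, d, e, k, a)
  "detorluvi" → prefix "detor" already present; 4 new (l, u, v, i)
  "detortorro" → prefix "detort" already present; 4 new (o, r, r, o)
  "detorlin" → prefix "detorl" already present; 2 new (i, n)
Total nodes = 8 + 5 + 2 + 3 + 2 + 3 + 3 + 5 + 6 + 4 + 4 + 2 = 47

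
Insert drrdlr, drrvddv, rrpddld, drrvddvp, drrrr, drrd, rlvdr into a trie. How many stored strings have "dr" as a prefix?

5

Walk to "dr"; the words in its subtree are exactly those with that prefix.
Matches: "drrd", "drrdlr", "drrrr", "drrvddv", "drrvddvp"
Count: 5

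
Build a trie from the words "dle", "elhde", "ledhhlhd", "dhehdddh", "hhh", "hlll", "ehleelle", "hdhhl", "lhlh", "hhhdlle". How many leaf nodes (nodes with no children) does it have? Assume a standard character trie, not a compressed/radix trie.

A leaf is a node with no children — equivalently, the end of a word that is not a proper prefix of any other stored word.
Those words: "dhehdddh", "dle", "ehleelle", "elhde", "hdhhl", "hhhdlle", "hlll", "ledhhlhd", "lhlh"
Leaf count: 9

9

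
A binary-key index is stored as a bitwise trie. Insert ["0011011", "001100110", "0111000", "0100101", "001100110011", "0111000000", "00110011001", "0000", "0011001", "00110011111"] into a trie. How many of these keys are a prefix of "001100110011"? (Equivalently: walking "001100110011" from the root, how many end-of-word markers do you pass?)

Traverse "001100110011" character by character; count nodes along the way that are marked as word ends.
Prefixes of the query that are stored words: "0011001", "001100110", "00110011001", "001100110011"
Count: 4

4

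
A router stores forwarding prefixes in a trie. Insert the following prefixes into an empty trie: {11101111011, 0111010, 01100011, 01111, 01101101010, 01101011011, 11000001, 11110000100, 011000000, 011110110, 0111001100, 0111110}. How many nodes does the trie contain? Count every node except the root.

65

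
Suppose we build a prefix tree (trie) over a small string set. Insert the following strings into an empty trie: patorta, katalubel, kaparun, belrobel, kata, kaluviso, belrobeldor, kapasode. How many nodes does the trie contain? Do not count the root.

Count nodes per top-level branch (shared prefixes stored once):
  'b'-branch (belrobel, belrobeldor): 11 nodes
  'k'-branch (kaluviso, kaparun, kapasode, kata, katalubel): 24 nodes
  'p'-branch (patorta): 7 nodes
Sum: 42

42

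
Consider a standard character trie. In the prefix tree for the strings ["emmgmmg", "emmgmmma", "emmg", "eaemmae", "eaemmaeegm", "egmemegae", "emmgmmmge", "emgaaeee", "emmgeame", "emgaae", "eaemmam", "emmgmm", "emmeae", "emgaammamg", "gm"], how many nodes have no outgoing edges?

Leaves are exactly the stored words that no other stored word extends.
Those words: "eaemmaeegm", "eaemmam", "egmemegae", "emgaaeee", "emgaammamg", "emmeae", "emmgeame", "emmgmmg", "emmgmmma", "emmgmmmge", "gm"
Leaf count: 11

11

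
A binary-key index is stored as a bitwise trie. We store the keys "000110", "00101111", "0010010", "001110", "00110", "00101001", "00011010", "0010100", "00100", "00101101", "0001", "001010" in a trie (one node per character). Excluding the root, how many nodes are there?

For each word, the new-node count is its length minus the longest prefix already in the trie:
  "000110" → 6 new (0, 0, 0, 1, 1, 0)
  "00101111" → prefix "00" already present; 6 new (1, 0, 1, 1, 1, 1)
  "0010010" → prefix "0010" already present; 3 new (0, 1, 0)
  "001110" → prefix "001" already present; 3 new (1, 1, 0)
  "00110" → prefix "0011" already present; 1 new (0)
  "00101001" → prefix "00101" already present; 3 new (0, 0, 1)
  "00011010" → prefix "000110" already present; 2 new (1, 0)
  "0010100" → prefix "0010100" already present; 0 new (none)
  "00100" → prefix "00100" already present; 0 new (none)
  "00101101" → prefix "001011" already present; 2 new (0, 1)
  "0001" → prefix "0001" already present; 0 new (none)
  "001010" → prefix "001010" already present; 0 new (none)
Total nodes = 6 + 6 + 3 + 3 + 1 + 3 + 2 + 0 + 0 + 2 + 0 + 0 = 26

26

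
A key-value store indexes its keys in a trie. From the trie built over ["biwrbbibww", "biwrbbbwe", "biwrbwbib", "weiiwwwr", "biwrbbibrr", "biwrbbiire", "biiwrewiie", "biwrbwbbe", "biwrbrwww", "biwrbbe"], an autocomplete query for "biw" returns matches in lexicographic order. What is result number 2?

DFS of the "biw" subtree visits, in order: "biwrbbbwe", "biwrbbe", "biwrbbibrr", "biwrbbibww", "biwrbbiire", "biwrbrwww", "biwrbwbbe", "biwrbwbib"
Position 2: biwrbbe

biwrbbe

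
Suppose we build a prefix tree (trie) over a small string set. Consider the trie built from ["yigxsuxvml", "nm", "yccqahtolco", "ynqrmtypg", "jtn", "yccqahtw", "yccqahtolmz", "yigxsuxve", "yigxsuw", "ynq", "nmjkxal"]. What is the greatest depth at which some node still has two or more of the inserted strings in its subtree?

Look for the deepest trie node that still has at least two words in its subtree.
e.g. "yccqahtolco" and "yccqahtolmz" share the prefix "yccqahtol" of length 9; no pair shares a longer one.
Longest shared-prefix length: 9

9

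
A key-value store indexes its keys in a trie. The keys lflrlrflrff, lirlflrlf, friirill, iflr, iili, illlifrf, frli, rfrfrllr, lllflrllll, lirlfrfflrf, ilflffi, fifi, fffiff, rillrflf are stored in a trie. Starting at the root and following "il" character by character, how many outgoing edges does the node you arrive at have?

2

Walk "il" from the root, arriving at one node.
Distinct next characters after "il": f, l.
That node has 2 child edges.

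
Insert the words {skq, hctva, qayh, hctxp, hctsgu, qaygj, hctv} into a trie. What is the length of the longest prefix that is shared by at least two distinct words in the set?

The deepest shared node is where two words last agree before diverging.
"hctv" and "hctva" agree on "hctv" (4 characters) before diverging; nothing deeper is shared.
Longest shared-prefix length: 4

4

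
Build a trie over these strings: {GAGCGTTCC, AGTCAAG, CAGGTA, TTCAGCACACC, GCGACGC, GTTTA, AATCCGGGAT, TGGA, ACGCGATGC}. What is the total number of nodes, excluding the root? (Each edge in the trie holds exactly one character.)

63

For each word, the new-node count is its length minus the longest prefix already in the trie:
  "GAGCGTTCC" → 9 new (G, A, G, C, G, T, T, C, C)
  "AGTCAAG" → 7 new (A, G, T, C, A, A, G)
  "CAGGTA" → 6 new (C, A, G, G, T, A)
  "TTCAGCACACC" → 11 new (T, T, C, A, G, C, A, C, A, C, C)
  "GCGACGC" → prefix "G" already present; 6 new (C, G, A, C, G, C)
  "GTTTA" → prefix "G" already present; 4 new (T, T, T, A)
  "AATCCGGGAT" → prefix "A" already present; 9 new (A, T, C, C, G, G, G, A, T)
  "TGGA" → prefix "T" already present; 3 new (G, G, A)
  "ACGCGATGC" → prefix "A" already present; 8 new (C, G, C, G, A, T, G, C)
Total nodes = 9 + 7 + 6 + 11 + 6 + 4 + 9 + 3 + 8 = 63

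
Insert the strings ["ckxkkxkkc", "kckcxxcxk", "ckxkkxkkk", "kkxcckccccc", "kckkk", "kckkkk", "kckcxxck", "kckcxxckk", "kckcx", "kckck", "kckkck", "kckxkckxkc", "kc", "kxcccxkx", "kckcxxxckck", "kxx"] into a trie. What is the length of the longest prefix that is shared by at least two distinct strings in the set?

The deepest shared node is where two words last agree before diverging.
e.g. "ckxkkxkkc" and "ckxkkxkkk" share the prefix "ckxkkxkk" of length 8; no pair shares a longer one.
Longest shared-prefix length: 8

8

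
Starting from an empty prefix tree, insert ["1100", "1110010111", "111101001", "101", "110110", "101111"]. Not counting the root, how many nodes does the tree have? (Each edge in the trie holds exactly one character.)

26

Trie structure (* marks end of a word):
(root)
└─ 1
   ├─ 0
   │  └─ 1 *
   │     └─ 1
   │        └─ 1
   │           └─ 1 *
   └─ 1
      ├─ 0
      │  ├─ 0 *
      │  └─ 1
      │     └─ 1
      │        └─ 0 *
      └─ 1
         ├─ 0
         │  └─ 0
         │     └─ 1
         │        └─ 0
         │           └─ 1
         │              └─ 1
         │                 └─ 1 *
         └─ 1
            └─ 0
               └─ 1
                  └─ 0
                     └─ 0
                        └─ 1 *
Counting every labelled node above: 26.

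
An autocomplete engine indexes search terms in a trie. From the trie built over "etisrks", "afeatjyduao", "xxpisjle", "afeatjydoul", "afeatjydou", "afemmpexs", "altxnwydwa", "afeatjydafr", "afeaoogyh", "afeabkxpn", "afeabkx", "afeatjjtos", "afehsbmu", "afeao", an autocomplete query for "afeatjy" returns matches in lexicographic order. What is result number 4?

afeatjyduao

DFS of the "afeatjy" subtree visits, in order: "afeatjydafr", "afeatjydou", "afeatjydoul", "afeatjyduao"
The 4th is afeatjyduao.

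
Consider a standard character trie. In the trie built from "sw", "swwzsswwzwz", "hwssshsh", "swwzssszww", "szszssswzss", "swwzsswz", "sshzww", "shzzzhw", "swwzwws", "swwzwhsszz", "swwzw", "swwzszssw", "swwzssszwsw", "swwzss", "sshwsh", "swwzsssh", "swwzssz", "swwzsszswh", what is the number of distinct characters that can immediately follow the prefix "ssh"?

Follow the path "ssh" to its node, then look at its outgoing edges.
Characters that immediately follow "ssh" among the stored strings: {w, z}.
That node has 2 child edges.

2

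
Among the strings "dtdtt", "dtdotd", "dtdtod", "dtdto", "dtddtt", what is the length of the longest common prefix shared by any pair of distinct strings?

5

Look for the deepest trie node that still has at least two words in its subtree.
e.g. "dtdto" and "dtdtod" share the prefix "dtdto" of length 5; no pair shares a longer one.
Longest shared-prefix length: 5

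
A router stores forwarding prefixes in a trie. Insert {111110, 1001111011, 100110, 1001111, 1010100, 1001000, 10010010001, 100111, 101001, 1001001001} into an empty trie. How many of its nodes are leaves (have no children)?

8

Leaves are exactly the stored words that no other stored word extends.
Those words: "1001000", "10010010001", "1001001001", "100110", "1001111011", "101001", "1010100", "111110"
Leaf count: 8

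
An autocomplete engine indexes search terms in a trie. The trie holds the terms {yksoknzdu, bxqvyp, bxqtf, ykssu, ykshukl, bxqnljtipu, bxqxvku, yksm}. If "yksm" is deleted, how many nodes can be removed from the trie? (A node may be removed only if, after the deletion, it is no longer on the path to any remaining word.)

A node on "yksm"'s path can go only if nothing else ends at it or branches off below it.
The suffix "m" (1 node) is used only by "yksm"; the node for "yks" still has the child "o", so pruning stops there.
Nodes removed: 1

1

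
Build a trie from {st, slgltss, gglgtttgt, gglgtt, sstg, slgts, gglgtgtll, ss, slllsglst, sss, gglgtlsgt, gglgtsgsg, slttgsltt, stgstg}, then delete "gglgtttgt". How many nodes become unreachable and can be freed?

3

Walk "gglgtttgt" from the leaf back toward the root, removing each node that no remaining word uses.
The suffix "tgt" (3 nodes) is used only by "gglgtttgt"; "gglgtt" is itself a stored word, so pruning stops there.
Nodes removed: 3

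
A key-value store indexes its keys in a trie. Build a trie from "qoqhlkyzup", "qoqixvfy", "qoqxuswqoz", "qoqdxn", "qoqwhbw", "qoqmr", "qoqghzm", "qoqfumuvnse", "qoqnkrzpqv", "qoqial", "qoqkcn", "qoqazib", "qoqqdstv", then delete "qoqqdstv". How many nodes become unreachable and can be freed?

5

A node on "qoqqdstv"'s path can go only if nothing else ends at it or branches off below it.
The suffix "qdstv" (5 nodes) is used only by "qoqqdstv"; the node for "qoq" still has the child "h", so pruning stops there.
Nodes removed: 5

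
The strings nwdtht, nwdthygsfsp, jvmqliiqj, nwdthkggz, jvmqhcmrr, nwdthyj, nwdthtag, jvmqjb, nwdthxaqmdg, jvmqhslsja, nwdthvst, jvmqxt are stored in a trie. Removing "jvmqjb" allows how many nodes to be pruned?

After clearing the end-marker at "jvmqjb", prune upward until reaching a node still needed by another word.
The suffix "jb" (2 nodes) is used only by "jvmqjb"; the node for "jvmq" still has the child "l", so pruning stops there.
Nodes removed: 2

2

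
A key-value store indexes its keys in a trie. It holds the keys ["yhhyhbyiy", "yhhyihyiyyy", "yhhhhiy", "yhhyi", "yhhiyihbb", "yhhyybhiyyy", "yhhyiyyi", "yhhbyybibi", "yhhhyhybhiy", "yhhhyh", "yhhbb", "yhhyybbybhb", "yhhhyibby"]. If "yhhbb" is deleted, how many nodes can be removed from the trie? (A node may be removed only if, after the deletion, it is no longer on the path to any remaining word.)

Walk "yhhbb" from the leaf back toward the root, removing each node that no remaining word uses.
The suffix "b" (1 node) is used only by "yhhbb"; the node for "yhhb" still has the child "y", so pruning stops there.
Nodes removed: 1

1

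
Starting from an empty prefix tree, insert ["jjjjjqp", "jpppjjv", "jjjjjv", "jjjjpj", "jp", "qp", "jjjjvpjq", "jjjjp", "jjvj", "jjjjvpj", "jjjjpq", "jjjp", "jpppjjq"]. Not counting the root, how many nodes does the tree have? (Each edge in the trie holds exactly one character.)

Insert word by word; a character creates a node only if that edge doesn't already exist:
  "jjjjjqp" → 7 new (j, j, j, j, j, q, p)
  "jpppjjv" → prefix "j" already present; 6 new (p, p, p, j, j, v)
  "jjjjjv" → prefix "jjjjj" already present; 1 new (v)
  "jjjjpj" → prefix "jjjj" already present; 2 new (p, j)
  "jp" → prefix "jp" already present; 0 new (none)
  "qp" → 2 new (q, p)
  "jjjjvpjq" → prefix "jjjj" already present; 4 new (v, p, j, q)
  "jjjjp" → prefix "jjjjp" already present; 0 new (none)
  "jjvj" → prefix "jj" already present; 2 new (v, j)
  "jjjjvpj" → prefix "jjjjvpj" already present; 0 new (none)
  "jjjjpq" → prefix "jjjjp" already present; 1 new (q)
  "jjjp" → prefix "jjj" already present; 1 new (p)
  "jpppjjq" → prefix "jpppjj" already present; 1 new (q)
Total nodes = 7 + 6 + 1 + 2 + 0 + 2 + 4 + 0 + 2 + 0 + 1 + 1 + 1 = 27

27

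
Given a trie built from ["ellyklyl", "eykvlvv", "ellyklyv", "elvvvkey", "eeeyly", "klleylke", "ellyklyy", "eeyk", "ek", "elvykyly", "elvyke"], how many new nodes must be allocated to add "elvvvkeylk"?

2

"elvvvkey" is already a path in the trie; the remaining "lk" must be added.
So 10 − 8 = 2 new nodes.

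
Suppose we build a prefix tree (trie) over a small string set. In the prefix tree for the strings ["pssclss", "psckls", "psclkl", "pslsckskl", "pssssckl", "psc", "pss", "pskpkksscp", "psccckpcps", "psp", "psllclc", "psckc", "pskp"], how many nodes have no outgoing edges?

Leaves are exactly the stored words that no other stored word extends.
Those words: "psccckpcps", "psckc", "psckls", "psclkl", "pskpkksscp", "psllclc", "pslsckskl", "psp", "pssclss", "pssssckl"
Leaf count: 10

10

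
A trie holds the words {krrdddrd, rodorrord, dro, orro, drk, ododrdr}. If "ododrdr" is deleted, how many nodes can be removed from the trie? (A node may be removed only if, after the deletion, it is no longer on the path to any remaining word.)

6

A node on "ododrdr"'s path can go only if nothing else ends at it or branches off below it.
The suffix "dodrdr" (6 nodes) is used only by "ododrdr"; the node for "o" still has the child "r", so pruning stops there.
Nodes removed: 6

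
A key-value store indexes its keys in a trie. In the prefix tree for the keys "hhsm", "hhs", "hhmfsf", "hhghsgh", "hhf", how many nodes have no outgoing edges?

4

Leaves are exactly the stored words that no other stored word extends.
Those words: "hhf", "hhghsgh", "hhmfsf", "hhsm"
Leaf count: 4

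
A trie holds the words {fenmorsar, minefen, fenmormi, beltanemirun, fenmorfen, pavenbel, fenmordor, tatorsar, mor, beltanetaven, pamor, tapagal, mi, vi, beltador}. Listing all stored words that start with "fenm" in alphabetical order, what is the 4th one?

fenmorsar

Filter for "fenm…" and sort: "fenmordor", "fenmorfen", "fenmormi", "fenmorsar"
Position 4: fenmorsar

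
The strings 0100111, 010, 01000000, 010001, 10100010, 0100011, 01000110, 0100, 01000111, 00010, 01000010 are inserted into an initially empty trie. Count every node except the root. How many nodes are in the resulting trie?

For each word, the new-node count is its length minus the longest prefix already in the trie:
  "0100111" → 7 new (0, 1, 0, 0, 1, 1, 1)
  "010" → prefix "010" already present; 0 new (none)
  "01000000" → prefix "0100" already present; 4 new (0, 0, 0, 0)
  "010001" → prefix "01000" already present; 1 new (1)
  "10100010" → 8 new (1, 0, 1, 0, 0, 0, 1, 0)
  "0100011" → prefix "010001" already present; 1 new (1)
  "01000110" → prefix "0100011" already present; 1 new (0)
  "0100" → prefix "0100" already present; 0 new (none)
  "01000111" → prefix "0100011" already present; 1 new (1)
  "00010" → prefix "0" already present; 4 new (0, 0, 1, 0)
  "01000010" → prefix "010000" already present; 2 new (1, 0)
Total nodes = 7 + 0 + 4 + 1 + 8 + 1 + 1 + 0 + 1 + 4 + 2 = 29

29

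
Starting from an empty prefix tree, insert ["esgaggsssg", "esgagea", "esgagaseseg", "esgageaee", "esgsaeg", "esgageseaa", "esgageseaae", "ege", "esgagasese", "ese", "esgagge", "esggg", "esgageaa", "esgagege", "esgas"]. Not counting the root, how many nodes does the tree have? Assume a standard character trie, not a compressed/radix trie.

Trace insertions, counting only characters that open a new branch:
  "esgaggsssg" → 10 new (e, s, g, a, g, g, s, s, s, g)
  "esgagea" → prefix "esgag" already present; 2 new (e, a)
  "esgagaseseg" → prefix "esgag" already present; 6 new (a, s, e, s, e, g)
  "esgageaee" → prefix "esgagea" already present; 2 new (e, e)
  "esgsaeg" → prefix "esg" already present; 4 new (s, a, e, g)
  "esgageseaa" → prefix "esgage" already present; 4 new (s, e, a, a)
  "esgageseaae" → prefix "esgageseaa" already present; 1 new (e)
  "ege" → prefix "e" already present; 2 new (g, e)
  "esgagasese" → prefix "esgagasese" already present; 0 new (none)
  "ese" → prefix "es" already present; 1 new (e)
  "esgagge" → prefix "esgagg" already present; 1 new (e)
  "esggg" → prefix "esg" already present; 2 new (g, g)
  "esgageaa" → prefix "esgagea" already present; 1 new (a)
  "esgagege" → prefix "esgage" already present; 2 new (g, e)
  "esgas" → prefix "esga" already present; 1 new (s)
Total nodes = 10 + 2 + 6 + 2 + 4 + 4 + 1 + 2 + 0 + 1 + 1 + 2 + 1 + 2 + 1 = 39

39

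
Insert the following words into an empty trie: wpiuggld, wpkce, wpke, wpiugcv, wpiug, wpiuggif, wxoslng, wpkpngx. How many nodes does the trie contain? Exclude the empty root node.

For each word, the new-node count is its length minus the longest prefix already in the trie:
  "wpiuggld" → 8 new (w, p, i, u, g, g, l, d)
  "wpkce" → prefix "wp" already present; 3 new (k, c, e)
  "wpke" → prefix "wpk" already present; 1 new (e)
  "wpiugcv" → prefix "wpiug" already present; 2 new (c, v)
  "wpiug" → prefix "wpiug" already present; 0 new (none)
  "wpiuggif" → prefix "wpiugg" already present; 2 new (i, f)
  "wxoslng" → prefix "w" already present; 6 new (x, o, s, l, n, g)
  "wpkpngx" → prefix "wpk" already present; 4 new (p, n, g, x)
Total nodes = 8 + 3 + 1 + 2 + 0 + 2 + 6 + 4 = 26

26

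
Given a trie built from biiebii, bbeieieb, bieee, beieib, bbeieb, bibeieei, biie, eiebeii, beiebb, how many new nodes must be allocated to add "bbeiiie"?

The longest prefix of "bbeiiie" already in the trie is "bbei" (length 4).
So 7 − 4 = 3 new nodes.

3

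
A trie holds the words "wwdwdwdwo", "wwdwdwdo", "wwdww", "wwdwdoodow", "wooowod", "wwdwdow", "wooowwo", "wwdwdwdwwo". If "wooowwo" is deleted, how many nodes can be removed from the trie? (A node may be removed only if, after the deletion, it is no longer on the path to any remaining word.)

2

Walk "wooowwo" from the leaf back toward the root, removing each node that no remaining word uses.
The suffix "wo" (2 nodes) is used only by "wooowwo"; the node for "wooow" still has the child "o", so pruning stops there.
Nodes removed: 2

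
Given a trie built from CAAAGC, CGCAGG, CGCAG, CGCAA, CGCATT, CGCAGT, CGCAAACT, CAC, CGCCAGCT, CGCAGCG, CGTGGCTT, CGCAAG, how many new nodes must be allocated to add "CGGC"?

The longest prefix of "CGGC" already in the trie is "CG" (length 2).
Each of the 2 remaining characters creates one node.

2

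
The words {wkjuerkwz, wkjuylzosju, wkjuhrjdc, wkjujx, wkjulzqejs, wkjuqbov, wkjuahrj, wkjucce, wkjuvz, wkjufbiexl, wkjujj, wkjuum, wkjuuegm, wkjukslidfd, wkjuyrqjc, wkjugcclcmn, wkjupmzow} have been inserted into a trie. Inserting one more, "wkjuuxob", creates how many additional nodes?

3

Walking "wkjuuxob" from the root, the first 5 characters ("wkjuu") follow existing edges; "x" is the first miss.
New nodes needed: |"wkjuuxob"| − 5 = 8 − 5 = 3.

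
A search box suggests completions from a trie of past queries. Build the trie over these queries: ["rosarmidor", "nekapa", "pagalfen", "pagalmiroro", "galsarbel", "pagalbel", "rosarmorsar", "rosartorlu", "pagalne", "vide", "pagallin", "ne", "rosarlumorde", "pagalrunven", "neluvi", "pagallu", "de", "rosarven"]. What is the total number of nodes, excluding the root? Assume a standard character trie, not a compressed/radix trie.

84

Trace insertions, counting only characters that open a new branch:
  "rosarmidor" → 10 new (r, o, s, a, r, m, i, d, o, r)
  "nekapa" → 6 new (n, e, k, a, p, a)
  "pagalfen" → 8 new (p, a, g, a, l, f, e, n)
  "pagalmiroro" → prefix "pagal" already present; 6 new (m, i, r, o, r, o)
  "galsarbel" → 9 new (g, a, l, s, a, r, b, e, l)
  "pagalbel" → prefix "pagal" already present; 3 new (b, e, l)
  "rosarmorsar" → prefix "rosarm" already present; 5 new (o, r, s, a, r)
  "rosartorlu" → prefix "rosar" already present; 5 new (t, o, r, l, u)
  "pagalne" → prefix "pagal" already present; 2 new (n, e)
  "vide" → 4 new (v, i, d, e)
  "pagallin" → prefix "pagal" already present; 3 new (l, i, n)
  "ne" → prefix "ne" already present; 0 new (none)
  "rosarlumorde" → prefix "rosar" already present; 7 new (l, u, m, o, r, d, e)
  "pagalrunven" → prefix "pagal" already present; 6 new (r, u, n, v, e, n)
  "neluvi" → prefix "ne" already present; 4 new (l, u, v, i)
  "pagallu" → prefix "pagall" already present; 1 new (u)
  "de" → 2 new (d, e)
  "rosarven" → prefix "rosar" already present; 3 new (v, e, n)
Total nodes = 10 + 6 + 8 + 6 + 9 + 3 + 5 + 5 + 2 + 4 + 3 + 0 + 7 + 6 + 4 + 1 + 2 + 3 = 84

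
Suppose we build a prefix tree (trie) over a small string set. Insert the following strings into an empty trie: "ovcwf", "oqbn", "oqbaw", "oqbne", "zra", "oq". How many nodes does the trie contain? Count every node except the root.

Count nodes per top-level branch (shared prefixes stored once):
  'o'-branch (oq, oqbaw, oqbn, oqbne, ovcwf): 11 nodes
  'z'-branch (zra): 3 nodes
Sum: 14

14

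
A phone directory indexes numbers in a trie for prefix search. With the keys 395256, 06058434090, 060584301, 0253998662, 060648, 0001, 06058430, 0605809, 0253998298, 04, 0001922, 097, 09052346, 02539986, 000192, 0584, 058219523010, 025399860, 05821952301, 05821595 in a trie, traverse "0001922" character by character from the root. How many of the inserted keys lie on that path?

3

Traverse "0001922" character by character; count nodes along the way that are marked as word ends.
Prefixes of the query that are stored words: "0001", "000192", "0001922"
Count: 3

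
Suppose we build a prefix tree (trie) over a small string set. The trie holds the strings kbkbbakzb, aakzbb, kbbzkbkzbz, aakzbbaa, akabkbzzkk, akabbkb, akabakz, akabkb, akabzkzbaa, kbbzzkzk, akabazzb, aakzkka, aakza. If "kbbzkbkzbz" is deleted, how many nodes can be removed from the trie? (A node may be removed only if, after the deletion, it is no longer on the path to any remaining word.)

6

Walk "kbbzkbkzbz" from the leaf back toward the root, removing each node that no remaining word uses.
The suffix "kbkzbz" (6 nodes) is used only by "kbbzkbkzbz"; the node for "kbbz" still has the child "z", so pruning stops there.
Nodes removed: 6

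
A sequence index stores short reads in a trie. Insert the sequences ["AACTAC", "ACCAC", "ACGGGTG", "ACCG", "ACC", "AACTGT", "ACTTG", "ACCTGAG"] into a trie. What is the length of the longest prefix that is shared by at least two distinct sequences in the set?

Equivalently: take the maximum, over all pairs, of their longest common prefix length.
"AACTAC" and "AACTGT" agree on "AACT" (4 characters) before diverging; nothing deeper is shared.
Longest shared-prefix length: 4

4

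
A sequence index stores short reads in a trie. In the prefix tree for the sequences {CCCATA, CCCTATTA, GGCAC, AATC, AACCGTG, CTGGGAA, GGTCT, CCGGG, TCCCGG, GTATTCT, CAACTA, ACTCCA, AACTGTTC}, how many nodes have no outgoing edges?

13

Leaves are exactly the stored words that no other stored word extends.
Those words: "AACCGTG", "AACTGTTC", "AATC", "ACTCCA", "CAACTA", "CCCATA", "CCCTATTA", "CCGGG", "CTGGGAA", "GGCAC", "GGTCT", "GTATTCT", "TCCCGG"
Leaf count: 13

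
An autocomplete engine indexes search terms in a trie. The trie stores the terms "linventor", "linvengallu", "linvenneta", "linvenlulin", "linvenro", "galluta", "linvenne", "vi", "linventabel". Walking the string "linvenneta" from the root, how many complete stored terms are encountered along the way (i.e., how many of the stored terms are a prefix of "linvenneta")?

2

Check each prefix of "linvenneta" against the stored set — each match is an end-marker on the path.
Prefixes of the query that are stored words: "linvenne", "linvenneta"
Count: 2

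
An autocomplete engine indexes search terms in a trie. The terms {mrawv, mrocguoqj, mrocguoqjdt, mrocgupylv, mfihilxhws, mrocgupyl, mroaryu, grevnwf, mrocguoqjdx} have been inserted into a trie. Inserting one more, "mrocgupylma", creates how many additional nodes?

2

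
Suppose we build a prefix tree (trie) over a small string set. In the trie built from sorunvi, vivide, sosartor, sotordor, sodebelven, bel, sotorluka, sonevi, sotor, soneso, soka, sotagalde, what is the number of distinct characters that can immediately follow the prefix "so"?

The children of the "so" node are the distinct next characters among strings starting with "so".
Distinct next characters after "so": d, k, n, r, s, t.
That node has 6 child edges.

6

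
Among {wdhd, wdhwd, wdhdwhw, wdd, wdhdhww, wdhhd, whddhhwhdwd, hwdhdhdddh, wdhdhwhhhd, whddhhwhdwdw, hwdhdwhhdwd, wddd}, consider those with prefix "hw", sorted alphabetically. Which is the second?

hwdhdwhhdwd

DFS of the "hw" subtree visits, in order: "hwdhdhdddh", "hwdhdwhhdwd"
The 2nd is hwdhdwhhdwd.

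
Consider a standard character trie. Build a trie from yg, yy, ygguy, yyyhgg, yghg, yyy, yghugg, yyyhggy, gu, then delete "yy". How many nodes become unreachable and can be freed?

Walk "yy" from the leaf back toward the root, removing each node that no remaining word uses.
Every node on "yy" is still needed (e.g. by "yyyhgg"), so nothing is freed.
Nodes removed: 0

0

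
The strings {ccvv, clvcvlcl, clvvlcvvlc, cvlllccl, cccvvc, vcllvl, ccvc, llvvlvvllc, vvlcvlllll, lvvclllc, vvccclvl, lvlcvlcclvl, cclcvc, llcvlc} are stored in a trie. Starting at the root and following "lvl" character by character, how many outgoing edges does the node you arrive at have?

Walk "lvl" from the root, arriving at one node.
Characters that immediately follow "lvl" among the stored strings: {c}.
That node has 1 child edge.

1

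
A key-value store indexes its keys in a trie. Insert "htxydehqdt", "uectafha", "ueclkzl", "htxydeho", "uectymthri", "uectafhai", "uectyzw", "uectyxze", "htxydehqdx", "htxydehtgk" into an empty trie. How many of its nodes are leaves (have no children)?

Leaves are exactly the stored words that no other stored word extends.
Those words: "htxydeho", "htxydehqdt", "htxydehqdx", "htxydehtgk", "ueclkzl", "uectafhai", "uectymthri", "uectyxze", "uectyzw"
Leaf count: 9

9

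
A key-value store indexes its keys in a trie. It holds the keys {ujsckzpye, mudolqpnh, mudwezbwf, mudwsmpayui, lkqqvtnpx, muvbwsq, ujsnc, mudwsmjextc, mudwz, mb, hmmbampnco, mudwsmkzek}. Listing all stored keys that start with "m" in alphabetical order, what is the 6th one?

mudwsmpayui

DFS of the "m" subtree visits, in order: "mb", "mudolqpnh", "mudwezbwf", "mudwsmjextc", "mudwsmkzek", "mudwsmpayui", "mudwz", "muvbwsq"
Position 6: mudwsmpayui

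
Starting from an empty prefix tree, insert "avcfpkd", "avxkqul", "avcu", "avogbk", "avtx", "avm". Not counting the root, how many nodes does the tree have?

Trace insertions, counting only characters that open a new branch:
  "avcfpkd" → 7 new (a, v, c, f, p, k, d)
  "avxkqul" → prefix "av" already present; 5 new (x, k, q, u, l)
  "avcu" → prefix "avc" already present; 1 new (u)
  "avogbk" → prefix "av" already present; 4 new (o, g, b, k)
  "avtx" → prefix "av" already present; 2 new (t, x)
  "avm" → prefix "av" already present; 1 new (m)
Total nodes = 7 + 5 + 1 + 4 + 2 + 1 = 20

20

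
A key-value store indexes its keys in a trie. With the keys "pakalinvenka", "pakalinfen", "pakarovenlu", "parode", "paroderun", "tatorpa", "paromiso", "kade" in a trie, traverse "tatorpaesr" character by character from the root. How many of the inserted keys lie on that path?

Traverse "tatorpaesr" character by character; count nodes along the way that are marked as word ends.
Prefixes of the query that are stored words: "tatorpa"
Count: 1

1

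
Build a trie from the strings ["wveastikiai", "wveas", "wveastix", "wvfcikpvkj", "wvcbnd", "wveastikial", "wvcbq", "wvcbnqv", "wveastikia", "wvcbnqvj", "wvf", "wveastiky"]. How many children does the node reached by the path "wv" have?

3

The children of the "wv" node are the distinct next characters among strings starting with "wv".
Distinct next characters after "wv": c, e, f.
That node has 3 child edges.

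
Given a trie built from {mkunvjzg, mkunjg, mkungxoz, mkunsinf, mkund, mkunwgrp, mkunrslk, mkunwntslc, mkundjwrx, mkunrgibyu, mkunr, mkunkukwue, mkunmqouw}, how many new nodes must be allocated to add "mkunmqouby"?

"mkunmqou" is already a path in the trie; the remaining "by" must be added.
So 10 − 8 = 2 new nodes.

2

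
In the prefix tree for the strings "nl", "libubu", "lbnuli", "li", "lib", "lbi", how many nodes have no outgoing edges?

4

Leaves are exactly the stored words that no other stored word extends.
Those words: "lbi", "lbnuli", "libubu", "nl"
Leaf count: 4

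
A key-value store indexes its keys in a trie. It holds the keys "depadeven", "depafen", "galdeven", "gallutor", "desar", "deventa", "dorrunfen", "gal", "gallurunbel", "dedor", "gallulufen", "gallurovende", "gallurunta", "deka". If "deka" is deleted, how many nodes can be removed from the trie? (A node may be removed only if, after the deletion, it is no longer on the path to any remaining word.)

After clearing the end-marker at "deka", prune upward until reaching a node still needed by another word.
The suffix "ka" (2 nodes) is used only by "deka"; the node for "de" still has the child "p", so pruning stops there.
Nodes removed: 2

2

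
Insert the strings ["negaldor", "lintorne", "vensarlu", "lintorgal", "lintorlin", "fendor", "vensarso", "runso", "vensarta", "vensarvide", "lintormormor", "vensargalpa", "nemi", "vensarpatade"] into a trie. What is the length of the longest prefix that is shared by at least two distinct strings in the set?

The deepest shared node is where two words last agree before diverging.
e.g. "lintorgal" and "lintorlin" share the prefix "lintor" of length 6; no pair shares a longer one.
Longest shared-prefix length: 6

6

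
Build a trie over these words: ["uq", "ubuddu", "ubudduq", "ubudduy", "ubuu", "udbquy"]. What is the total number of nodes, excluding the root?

Trie structure (* marks end of a word):
(root)
└─ u
   ├─ b
   │  └─ u
   │     ├─ d
   │     │  └─ d
   │     │     └─ u *
   │     │        ├─ q *
   │     │        └─ y *
   │     └─ u *
   ├─ d
   │  └─ b
   │     └─ q
   │        └─ u
   │           └─ y *
   └─ q *
Counting every labelled node above: 15.

15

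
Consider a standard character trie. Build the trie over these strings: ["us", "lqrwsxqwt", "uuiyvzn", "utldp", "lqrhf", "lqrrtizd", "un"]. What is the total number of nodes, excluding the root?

29

Trie structure (* marks end of a word):
(root)
├─ l
│  └─ q
│     └─ r
│        ├─ h
│        │  └─ f *
│        ├─ r
│        │  └─ t
│        │     └─ i
│        │        └─ z
│        │           └─ d *
│        └─ w
│           └─ s
│              └─ x
│                 └─ q
│                    └─ w
│                       └─ t *
└─ u
   ├─ n *
   ├─ s *
   ├─ t
   │  └─ l
   │     └─ d
   │        └─ p *
   └─ u
      └─ i
         └─ y
            └─ v
               └─ z
                  └─ n *
Counting every labelled node above: 29.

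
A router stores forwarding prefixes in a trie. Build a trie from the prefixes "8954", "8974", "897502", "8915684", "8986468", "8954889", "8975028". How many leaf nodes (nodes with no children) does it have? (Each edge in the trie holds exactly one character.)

5

A leaf is a node with no children — equivalently, the end of a word that is not a proper prefix of any other stored word.
Those words: "8915684", "8954889", "8974", "8975028", "8986468"
Leaf count: 5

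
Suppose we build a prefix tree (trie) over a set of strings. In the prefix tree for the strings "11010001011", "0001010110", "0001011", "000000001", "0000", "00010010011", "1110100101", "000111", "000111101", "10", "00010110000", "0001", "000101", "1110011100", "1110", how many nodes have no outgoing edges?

A leaf is a node with no children — equivalently, the end of a word that is not a proper prefix of any other stored word.
Those words: "000000001", "00010010011", "0001010110", "00010110000", "000111101", "10", "11010001011", "1110011100", "1110100101"
Leaf count: 9

9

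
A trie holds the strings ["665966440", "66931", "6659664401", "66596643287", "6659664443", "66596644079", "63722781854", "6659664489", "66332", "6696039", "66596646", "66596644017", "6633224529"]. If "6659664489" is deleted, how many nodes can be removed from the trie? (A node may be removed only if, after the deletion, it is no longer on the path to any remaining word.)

2

After clearing the end-marker at "6659664489", prune upward until reaching a node still needed by another word.
The suffix "89" (2 nodes) is used only by "6659664489"; the node for "66596644" still has the child "0", so pruning stops there.
Nodes removed: 2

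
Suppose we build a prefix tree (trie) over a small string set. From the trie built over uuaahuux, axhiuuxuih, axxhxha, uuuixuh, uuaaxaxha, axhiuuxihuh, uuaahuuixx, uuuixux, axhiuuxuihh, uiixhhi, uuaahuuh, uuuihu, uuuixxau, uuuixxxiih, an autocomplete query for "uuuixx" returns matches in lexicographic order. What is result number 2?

uuuixxxiih

Words with prefix "uuuixx", in lexicographic order: "uuuixxau", "uuuixxxiih"
The 2nd is uuuixxxiih.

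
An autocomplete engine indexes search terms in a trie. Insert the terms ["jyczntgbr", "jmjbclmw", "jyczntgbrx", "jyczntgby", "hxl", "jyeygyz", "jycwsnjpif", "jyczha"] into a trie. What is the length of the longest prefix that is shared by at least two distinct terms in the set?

9

The deepest shared node is where two words last agree before diverging.
e.g. "jyczntgbr" and "jyczntgbrx" share the prefix "jyczntgbr" of length 9; no pair shares a longer one.
Longest shared-prefix length: 9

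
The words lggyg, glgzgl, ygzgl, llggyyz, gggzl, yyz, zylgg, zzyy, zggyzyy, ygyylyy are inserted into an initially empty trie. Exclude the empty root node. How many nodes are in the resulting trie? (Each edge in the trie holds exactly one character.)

47

Trace insertions, counting only characters that open a new branch:
  "lggyg" → 5 new (l, g, g, y, g)
  "glgzgl" → 6 new (g, l, g, z, g, l)
  "ygzgl" → 5 new (y, g, z, g, l)
  "llggyyz" → prefix "l" already present; 6 new (l, g, g, y, y, z)
  "gggzl" → prefix "g" already present; 4 new (g, g, z, l)
  "yyz" → prefix "y" already present; 2 new (y, z)
  "zylgg" → 5 new (z, y, l, g, g)
  "zzyy" → prefix "z" already present; 3 new (z, y, y)
  "zggyzyy" → prefix "z" already present; 6 new (g, g, y, z, y, y)
  "ygyylyy" → prefix "yg" already present; 5 new (y, y, l, y, y)
Total nodes = 5 + 6 + 5 + 6 + 4 + 2 + 5 + 3 + 6 + 5 = 47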